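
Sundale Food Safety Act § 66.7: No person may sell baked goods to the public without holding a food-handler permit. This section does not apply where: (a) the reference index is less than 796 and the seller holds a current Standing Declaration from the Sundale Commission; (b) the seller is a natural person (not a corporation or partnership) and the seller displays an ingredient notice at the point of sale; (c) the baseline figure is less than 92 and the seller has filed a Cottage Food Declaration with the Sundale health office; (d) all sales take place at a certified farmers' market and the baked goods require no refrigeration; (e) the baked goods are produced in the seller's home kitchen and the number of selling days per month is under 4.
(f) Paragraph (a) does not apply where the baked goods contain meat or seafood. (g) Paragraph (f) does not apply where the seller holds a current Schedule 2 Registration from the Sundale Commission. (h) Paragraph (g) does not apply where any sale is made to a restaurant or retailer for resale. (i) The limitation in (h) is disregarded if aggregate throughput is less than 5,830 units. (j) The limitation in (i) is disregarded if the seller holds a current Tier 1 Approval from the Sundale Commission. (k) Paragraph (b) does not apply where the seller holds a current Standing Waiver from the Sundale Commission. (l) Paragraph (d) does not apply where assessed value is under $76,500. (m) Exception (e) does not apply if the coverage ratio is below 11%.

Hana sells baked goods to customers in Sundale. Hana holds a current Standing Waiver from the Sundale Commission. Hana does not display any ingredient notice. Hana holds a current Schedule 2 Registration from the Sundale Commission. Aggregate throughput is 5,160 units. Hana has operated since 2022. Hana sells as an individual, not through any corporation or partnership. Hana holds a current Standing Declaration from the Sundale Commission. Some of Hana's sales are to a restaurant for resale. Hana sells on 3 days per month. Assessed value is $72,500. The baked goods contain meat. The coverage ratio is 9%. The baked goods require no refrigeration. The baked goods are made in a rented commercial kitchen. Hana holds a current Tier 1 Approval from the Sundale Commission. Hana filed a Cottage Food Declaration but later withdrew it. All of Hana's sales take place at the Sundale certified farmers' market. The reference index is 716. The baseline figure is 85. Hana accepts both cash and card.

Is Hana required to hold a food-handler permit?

Exception (a) is satisfied on its face — the reference index is 716, less than the 796 limit; a current Standing Declaration is held. But applying paragraphs (f)–(j): (f) operates against (a): the baked goods contain meat. (g) would limit (f) — a current Schedule 2 Registration is held — but (h) sets (g) aside: (h) applies — some sales are to a restaurant for resale. (i) operates (aggregate throughput is 5,160 units, less than the 5,830 units limit), but is set aside by (j): (j) is engaged — a current Tier 1 Approval is held. (a) is therefore removed.
Exception (b) requires that the seller displays an ingredient notice at the point of sale; but no ingredient notice is displayed, so (b) is unavailable.
Exception (c) requires that the seller has filed a Cottage Food Declaration with the Sundale health office; but the Cottage Food Declaration was withdrawn, so (c) is unavailable.
Exception (d): all sales are at a certified farmers' market; the baked goods are shelf-stable — every condition holds. However, paragraph (l) must be considered: (l) operates — assessed value is $72,500, under the $76,500 limit. (d) is therefore removed.
Exception (e) requires that the baked goods are produced in the seller's home kitchen; but the baked goods are made in a commercial kitchen, not a home kitchen, so (e) is unavailable.
No exception applies. The general rule governs.

Yes — Hana must hold a food-handler permit.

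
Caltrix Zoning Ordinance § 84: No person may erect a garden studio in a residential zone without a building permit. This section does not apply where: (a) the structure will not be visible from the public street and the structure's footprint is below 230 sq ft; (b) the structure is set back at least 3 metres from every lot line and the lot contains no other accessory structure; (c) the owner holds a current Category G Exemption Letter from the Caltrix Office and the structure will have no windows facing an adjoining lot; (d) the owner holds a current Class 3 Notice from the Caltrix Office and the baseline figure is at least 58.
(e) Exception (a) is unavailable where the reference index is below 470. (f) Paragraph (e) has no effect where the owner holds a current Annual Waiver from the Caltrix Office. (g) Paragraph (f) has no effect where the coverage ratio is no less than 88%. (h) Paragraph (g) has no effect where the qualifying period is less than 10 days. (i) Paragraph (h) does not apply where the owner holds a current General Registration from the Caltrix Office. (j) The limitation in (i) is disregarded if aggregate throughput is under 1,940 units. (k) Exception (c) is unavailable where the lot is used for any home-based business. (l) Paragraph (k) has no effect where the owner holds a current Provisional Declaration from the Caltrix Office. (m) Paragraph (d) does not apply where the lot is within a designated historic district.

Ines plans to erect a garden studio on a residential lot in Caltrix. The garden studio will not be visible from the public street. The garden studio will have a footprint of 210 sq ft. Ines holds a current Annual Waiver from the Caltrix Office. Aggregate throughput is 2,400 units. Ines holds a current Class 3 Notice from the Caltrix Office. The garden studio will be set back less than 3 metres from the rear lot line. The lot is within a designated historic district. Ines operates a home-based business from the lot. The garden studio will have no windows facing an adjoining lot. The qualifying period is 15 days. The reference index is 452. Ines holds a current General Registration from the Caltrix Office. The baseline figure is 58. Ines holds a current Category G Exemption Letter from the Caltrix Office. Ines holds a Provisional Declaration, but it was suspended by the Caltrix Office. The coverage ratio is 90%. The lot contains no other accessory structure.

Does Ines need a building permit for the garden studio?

Yes — Ines must obtain a building permit.

Exception (a)'s conditions are all satisfied: the structure will not be visible from the street; the structure's footprint is 210 sq ft, below the 230 sq ft limit. But applying paragraphs (e)–(j): (e) operates against (a): the reference index is 452, below the 470 limit. (f) would limit (e) — a current Annual Waiver is held — but (g) sets (f) aside: (g) operates against (f): the coverage ratio is 90%, meeting the 88% threshold. (h) is inapplicable (the qualifying period is 15 days, not less than 10 days), so (g) stands. So (a) is unavailable.
Exception (b) requires that the structure is set back at least 3 metres from every lot line; but the rear setback is under 3 m, so (b) is unavailable.
Exception (c)'s conditions are all satisfied: a current Category G Exemption Letter is held; no windows face an adjoining lot. But applying paragraphs (k)–(l): (k) is engaged — a home-based business operates on the lot. (l), which would lift (k), is inapplicable — the Provisional Declaration is not current. Exception (c) does not apply.
Exception (d)'s conditions are all satisfied: a current Class 3 Notice is held; the baseline figure is 58, meeting the 58 threshold. But: (m) is engaged — the lot is in a historic district. Exception (d) does not apply.
Every exception is unavailable, so the rule governs.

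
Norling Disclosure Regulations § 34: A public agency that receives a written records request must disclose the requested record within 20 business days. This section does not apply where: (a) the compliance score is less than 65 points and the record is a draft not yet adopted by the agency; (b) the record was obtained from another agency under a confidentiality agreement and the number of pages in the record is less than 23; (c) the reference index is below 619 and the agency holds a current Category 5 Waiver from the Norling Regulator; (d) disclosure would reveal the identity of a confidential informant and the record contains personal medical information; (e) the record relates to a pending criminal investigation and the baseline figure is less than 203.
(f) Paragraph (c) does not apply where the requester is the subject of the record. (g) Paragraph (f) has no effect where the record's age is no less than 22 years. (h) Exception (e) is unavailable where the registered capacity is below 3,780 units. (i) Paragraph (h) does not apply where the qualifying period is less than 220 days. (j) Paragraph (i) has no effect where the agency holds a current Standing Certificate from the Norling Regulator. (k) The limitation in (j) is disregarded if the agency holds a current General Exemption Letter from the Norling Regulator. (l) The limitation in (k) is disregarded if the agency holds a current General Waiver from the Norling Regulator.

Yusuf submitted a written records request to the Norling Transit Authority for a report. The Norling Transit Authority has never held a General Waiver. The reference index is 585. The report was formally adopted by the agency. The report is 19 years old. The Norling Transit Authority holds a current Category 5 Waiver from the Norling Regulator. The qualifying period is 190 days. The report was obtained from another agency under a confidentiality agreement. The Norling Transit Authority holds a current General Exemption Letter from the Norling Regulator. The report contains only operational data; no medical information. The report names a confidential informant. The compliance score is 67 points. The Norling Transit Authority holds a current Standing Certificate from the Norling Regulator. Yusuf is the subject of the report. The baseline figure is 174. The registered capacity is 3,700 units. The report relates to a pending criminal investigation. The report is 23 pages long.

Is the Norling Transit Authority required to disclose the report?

Exception (a) does not apply: the compliance score is 67 points, not less than 65 points.
Exception (b) does not apply: the number of pages in the record is 23, not less than 23.
All of (c)'s requirements are met (the reference index is 585, below the 619 limit; a current Category 5 Waiver is held). Turning to paragraphs (f)–(g): (f) operates against (c): Yusuf is the subject of the report. (g) does not operate here (the record's age is 19 years, short of 22 years), so (f) stands. (c) is therefore removed.
Exception (d) requires that the record contains personal medical information; but the report contains only operational data, so (d) is unavailable.
Exception (e)'s conditions are all satisfied: the report relates to a pending investigation; the baseline figure is 174, less than the 203 limit. Under paragraphs (h)–(l): (h) would limit (e) — the registered capacity is 3,700 units, below the 3,780 units limit — but (i) sets (h) aside: (i) operates — the qualifying period is 190 days, less than the 220 days limit. (j) operates (a current Standing Certificate is held), but yields to (k): (k) operates — a current General Exemption Letter is held. (l), which would lift (k), is not engaged — no current General Waiver is held. Exception (e) stands.

No — exception (e) applies; the Norling Transit Authority is not required to disclose the report.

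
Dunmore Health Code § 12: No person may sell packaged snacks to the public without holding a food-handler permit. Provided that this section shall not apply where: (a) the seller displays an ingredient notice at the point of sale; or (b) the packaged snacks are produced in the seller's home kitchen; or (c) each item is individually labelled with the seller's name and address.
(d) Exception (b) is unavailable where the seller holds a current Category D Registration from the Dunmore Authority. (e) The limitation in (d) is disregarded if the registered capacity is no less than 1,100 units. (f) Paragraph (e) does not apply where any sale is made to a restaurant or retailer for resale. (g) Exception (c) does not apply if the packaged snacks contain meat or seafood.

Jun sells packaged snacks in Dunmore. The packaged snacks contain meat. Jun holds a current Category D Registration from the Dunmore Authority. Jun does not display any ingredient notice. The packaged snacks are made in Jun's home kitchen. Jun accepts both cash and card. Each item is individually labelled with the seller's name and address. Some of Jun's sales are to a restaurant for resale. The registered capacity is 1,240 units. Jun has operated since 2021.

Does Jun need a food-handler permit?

Exception (a) fails — no ingredient notice is displayed.
All of (b)'s requirements are met (the packaged snacks are home-kitchen produced). But applying paragraphs (d)–(f): (d) operates — a current Category D Registration is held. (e) would limit (d) — the registered capacity is 1,240 units, meeting the 1,100 units threshold — but (f) sets (e) aside: (f) is engaged — some sales are to a restaurant for resale. (b) is therefore removed.
Exception (c)'s conditions are all satisfied: items are individually labelled. But applying paragraph (g): (g) operates against (c): the packaged snacks contain meat. (c) is therefore removed.
No exception is made out. Jun falls within the general rule.

Yes — Jun must hold a food-handler permit.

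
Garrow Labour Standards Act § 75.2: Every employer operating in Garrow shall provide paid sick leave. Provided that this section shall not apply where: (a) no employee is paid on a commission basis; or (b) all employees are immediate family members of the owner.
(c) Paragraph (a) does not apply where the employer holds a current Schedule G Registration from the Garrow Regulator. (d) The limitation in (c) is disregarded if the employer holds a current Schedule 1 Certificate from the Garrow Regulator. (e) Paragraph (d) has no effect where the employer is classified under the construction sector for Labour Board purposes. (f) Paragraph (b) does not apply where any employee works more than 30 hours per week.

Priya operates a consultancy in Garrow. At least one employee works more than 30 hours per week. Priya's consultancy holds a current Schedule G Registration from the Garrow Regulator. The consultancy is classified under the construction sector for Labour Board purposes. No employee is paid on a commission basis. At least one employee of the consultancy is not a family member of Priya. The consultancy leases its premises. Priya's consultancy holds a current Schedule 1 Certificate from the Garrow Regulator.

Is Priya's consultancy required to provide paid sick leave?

Yes — Priya's consultancy must provide paid sick leave.

Exception (a) is satisfied on its face — no employee is paid on commission. Turning to paragraphs (c)–(e): (c) operates against (a): a current Schedule G Registration is held. (d) is engaged (a current Schedule 1 Certificate is held), but is itself disapplied by (e): (e) operates against (d): the consultancy is classified under the construction sector. (a) is therefore removed.
Exception (b) fails — at least one employee is not a family member.
No exception is made out. Priya's consultancy falls within the general rule.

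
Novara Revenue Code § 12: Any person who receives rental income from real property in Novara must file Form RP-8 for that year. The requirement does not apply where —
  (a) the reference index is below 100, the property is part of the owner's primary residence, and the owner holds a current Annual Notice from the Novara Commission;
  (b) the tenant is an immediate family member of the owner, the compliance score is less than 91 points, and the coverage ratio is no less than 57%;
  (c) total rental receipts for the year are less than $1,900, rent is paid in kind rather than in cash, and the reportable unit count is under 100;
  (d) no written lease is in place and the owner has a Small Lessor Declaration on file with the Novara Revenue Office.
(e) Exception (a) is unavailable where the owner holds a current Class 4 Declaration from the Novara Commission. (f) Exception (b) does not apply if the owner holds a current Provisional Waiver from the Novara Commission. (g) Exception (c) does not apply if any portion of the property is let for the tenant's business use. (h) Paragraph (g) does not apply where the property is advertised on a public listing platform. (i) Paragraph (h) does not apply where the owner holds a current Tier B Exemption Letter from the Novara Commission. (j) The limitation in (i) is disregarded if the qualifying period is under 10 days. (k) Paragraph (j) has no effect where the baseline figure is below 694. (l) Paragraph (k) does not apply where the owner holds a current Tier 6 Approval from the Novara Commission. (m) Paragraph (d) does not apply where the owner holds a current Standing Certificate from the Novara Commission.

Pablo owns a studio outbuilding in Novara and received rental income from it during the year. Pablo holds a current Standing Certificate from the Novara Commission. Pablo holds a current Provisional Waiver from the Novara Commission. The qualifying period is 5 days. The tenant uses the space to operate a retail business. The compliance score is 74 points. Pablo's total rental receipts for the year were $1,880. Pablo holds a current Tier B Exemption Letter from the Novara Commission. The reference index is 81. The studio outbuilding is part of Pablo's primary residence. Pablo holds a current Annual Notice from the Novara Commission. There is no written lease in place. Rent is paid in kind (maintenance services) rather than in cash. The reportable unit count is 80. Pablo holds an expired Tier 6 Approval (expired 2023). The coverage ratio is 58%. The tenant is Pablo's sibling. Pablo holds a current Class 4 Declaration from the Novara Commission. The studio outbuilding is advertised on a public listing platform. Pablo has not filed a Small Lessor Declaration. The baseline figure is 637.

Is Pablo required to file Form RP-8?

Exception (a) is satisfied on its face — the reference index is 81, below the 100 limit; the studio outbuilding is part of the primary residence; a current Annual Notice is held. However, paragraph (e) must be considered: (e) operates — a current Class 4 Declaration is held. So (a) is unavailable.
Exception (b)'s conditions are all satisfied: the tenant is an immediate family member; the compliance score is 74 points, less than the 91 points limit; the coverage ratio is 58%, meeting the 57% threshold. But: (f) operates against (b): a current Provisional Waiver is held. (b) is therefore removed.
Exception (c) is satisfied on its face — total rental receipts for the year are $1,880, less than the $1,900 limit; rent is paid in kind; the reportable unit count is 80, under the 100 limit. But: (g) is engaged — the space is let for business use. (h) is engaged (the property is publicly advertised), but is set aside by (i): (i) operates against (h): a current Tier B Exemption Letter is held. (j) applies (the qualifying period is 5 days, under the 10 days limit), but is overridden by (k): (k) operates against (j): the baseline figure is 637, below the 694 limit. (l), which would lift (k), is inapplicable — there is no Tier 6 Approval in force. So (c) is unavailable.
Exception (d) does not apply: no Small Lessor Declaration is on file.
None of the exceptions is available; § 12 applies in full.

Yes — Pablo must file Form RP-8.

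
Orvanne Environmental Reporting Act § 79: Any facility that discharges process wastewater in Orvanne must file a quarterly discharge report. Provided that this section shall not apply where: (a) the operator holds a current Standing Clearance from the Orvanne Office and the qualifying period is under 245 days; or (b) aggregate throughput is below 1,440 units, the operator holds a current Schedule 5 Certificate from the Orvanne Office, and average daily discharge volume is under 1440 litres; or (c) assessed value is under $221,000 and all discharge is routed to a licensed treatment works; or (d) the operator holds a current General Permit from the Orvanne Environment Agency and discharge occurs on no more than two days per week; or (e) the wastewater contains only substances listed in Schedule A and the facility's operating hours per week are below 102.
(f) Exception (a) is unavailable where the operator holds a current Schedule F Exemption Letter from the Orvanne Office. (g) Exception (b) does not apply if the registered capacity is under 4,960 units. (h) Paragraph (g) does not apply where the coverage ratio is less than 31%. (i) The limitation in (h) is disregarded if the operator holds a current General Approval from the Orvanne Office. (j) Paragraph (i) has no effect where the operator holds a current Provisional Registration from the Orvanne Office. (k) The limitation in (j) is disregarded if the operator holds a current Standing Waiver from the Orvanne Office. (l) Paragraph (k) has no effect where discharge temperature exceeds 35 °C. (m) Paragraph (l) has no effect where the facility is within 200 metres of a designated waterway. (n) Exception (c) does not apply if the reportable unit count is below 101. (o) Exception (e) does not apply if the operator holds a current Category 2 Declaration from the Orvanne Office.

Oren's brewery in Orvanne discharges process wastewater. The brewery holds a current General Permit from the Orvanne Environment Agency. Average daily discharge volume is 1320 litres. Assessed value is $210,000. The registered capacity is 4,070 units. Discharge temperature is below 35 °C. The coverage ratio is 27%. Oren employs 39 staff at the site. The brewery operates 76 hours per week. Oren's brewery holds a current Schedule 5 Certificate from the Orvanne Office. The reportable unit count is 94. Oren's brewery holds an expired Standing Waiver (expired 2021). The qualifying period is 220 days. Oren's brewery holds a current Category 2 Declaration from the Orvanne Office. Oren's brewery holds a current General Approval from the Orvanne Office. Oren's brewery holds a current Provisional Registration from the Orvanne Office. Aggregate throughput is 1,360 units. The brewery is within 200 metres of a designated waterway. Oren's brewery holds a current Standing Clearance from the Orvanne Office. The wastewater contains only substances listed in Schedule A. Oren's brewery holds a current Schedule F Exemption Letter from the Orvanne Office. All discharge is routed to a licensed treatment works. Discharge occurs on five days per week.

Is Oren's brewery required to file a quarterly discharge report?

Exception (a): a current Standing Clearance is held; the qualifying period is 220 days, under the 245 days limit — every condition holds. But applying paragraph (f): (f) operates against (a): a current Schedule F Exemption Letter is held. Exception (a) does not apply.
Exception (b)'s conditions are all satisfied: aggregate throughput is 1,360 units, below the 1,440 units limit; a current Schedule 5 Certificate is held; average daily discharge volume is 1320 litres, under the 1440 litres limit. Under paragraphs (g)–(m): (g) would limit (b) — the registered capacity is 4,070 units, under the 4,960 units limit — but (h) sets (g) aside: (h) operates against (g): the coverage ratio is 27%, less than the 31% limit. (i) would limit (h) — a current General Approval is held — but (j) sets (i) aside: (j) operates against (i): a current Provisional Registration is held. (k) does not operate here (the Standing Waiver is not current), so (j) stands. Exception (b) stands.
All of (c)'s requirements are met (assessed value is $210,000, under the $221,000 limit; discharge is routed to a licensed treatment works). But applying paragraph (n): (n) is engaged — the reportable unit count is 94, below the 101 limit. So (c) is unavailable.
Exception (d) does not apply: discharge occurs on five days per week.
All of (e)'s requirements are met (the wastewater is Schedule-A-only; the facility's operating hours per week are 76, below the 102 limit). But applying paragraph (o): (o) operates against (e): a current Category 2 Declaration is held. Exception (e) does not apply.

No — exception (b) applies; Oren's brewery is not required to file a quarterly discharge report.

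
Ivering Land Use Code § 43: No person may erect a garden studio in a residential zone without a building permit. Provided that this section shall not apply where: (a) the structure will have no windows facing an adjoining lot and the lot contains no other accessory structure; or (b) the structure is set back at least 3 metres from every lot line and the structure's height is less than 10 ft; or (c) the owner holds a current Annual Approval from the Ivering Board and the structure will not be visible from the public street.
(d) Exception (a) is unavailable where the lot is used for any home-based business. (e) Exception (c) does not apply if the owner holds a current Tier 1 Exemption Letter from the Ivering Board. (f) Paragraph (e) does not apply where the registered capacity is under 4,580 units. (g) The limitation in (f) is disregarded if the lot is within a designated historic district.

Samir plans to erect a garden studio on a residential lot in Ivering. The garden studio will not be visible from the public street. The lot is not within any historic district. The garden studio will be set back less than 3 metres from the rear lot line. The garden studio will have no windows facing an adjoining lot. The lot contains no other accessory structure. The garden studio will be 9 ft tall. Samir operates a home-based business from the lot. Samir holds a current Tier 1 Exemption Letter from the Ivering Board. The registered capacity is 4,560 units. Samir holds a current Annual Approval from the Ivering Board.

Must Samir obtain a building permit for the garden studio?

No — exception (c) applies; Samir does not need a building permit.

Exception (a): no windows face an adjoining lot; the lot has no other accessory structure — every condition holds. Turning to paragraph (d): (d) applies — a home-based business operates on the lot. (a) is therefore removed.
Exception (b) requires that the structure is set back at least 3 metres from every lot line; but the rear setback is under 3 m, so (b) is unavailable.
Exception (c): a current Annual Approval is held; the structure will not be visible from the street — every condition holds. As to paragraphs (e)–(g): (e) would limit (c) — a current Tier 1 Exemption Letter is held — but (f) sets (e) aside: (f) is triggered — the registered capacity is 4,560 units, under the 4,580 units limit. (g) does not operate here (the lot is not in a historic district), so (f) stands. So (c) applies.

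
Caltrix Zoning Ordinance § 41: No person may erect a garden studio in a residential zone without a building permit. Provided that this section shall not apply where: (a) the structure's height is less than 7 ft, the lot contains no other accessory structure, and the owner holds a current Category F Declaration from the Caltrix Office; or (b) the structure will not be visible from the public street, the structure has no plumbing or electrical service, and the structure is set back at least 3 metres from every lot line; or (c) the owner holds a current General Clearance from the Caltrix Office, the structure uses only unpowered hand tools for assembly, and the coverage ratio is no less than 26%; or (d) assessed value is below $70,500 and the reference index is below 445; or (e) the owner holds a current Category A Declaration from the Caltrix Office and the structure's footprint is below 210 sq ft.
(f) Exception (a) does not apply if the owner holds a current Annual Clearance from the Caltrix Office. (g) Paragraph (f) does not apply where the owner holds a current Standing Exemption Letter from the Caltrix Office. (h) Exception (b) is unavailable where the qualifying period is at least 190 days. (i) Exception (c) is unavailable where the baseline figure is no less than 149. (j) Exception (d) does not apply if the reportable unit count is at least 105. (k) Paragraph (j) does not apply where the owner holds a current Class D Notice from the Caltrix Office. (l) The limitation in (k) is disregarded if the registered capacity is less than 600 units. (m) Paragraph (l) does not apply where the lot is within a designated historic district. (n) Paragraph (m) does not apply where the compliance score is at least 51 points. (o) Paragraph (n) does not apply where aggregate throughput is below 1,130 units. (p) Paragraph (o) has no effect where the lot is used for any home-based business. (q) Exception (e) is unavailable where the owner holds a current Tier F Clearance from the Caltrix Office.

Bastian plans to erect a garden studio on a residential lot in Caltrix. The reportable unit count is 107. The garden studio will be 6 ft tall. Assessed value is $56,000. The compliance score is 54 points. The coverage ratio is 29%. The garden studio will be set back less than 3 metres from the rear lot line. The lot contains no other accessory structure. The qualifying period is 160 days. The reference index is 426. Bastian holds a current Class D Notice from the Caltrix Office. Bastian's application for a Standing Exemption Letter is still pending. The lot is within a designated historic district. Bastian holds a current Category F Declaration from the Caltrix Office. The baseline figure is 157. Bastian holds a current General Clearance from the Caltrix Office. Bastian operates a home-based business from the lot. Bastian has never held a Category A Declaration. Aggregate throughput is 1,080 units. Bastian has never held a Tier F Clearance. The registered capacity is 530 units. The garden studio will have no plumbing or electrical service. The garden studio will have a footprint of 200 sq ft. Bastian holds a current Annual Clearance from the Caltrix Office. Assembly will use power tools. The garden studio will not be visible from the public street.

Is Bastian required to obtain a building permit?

Yes — Bastian must obtain a building permit.

Exception (a)'s conditions are all satisfied: the structure's height is 6 ft, less than the 7 ft limit; the lot has no other accessory structure; a current Category F Declaration is held. Turning to paragraphs (f)–(g): (f) operates against (a): a current Annual Clearance is held. (g), which would lift (f), is inapplicable — the Standing Exemption Letter is not current. Exception (a) does not apply.
Exception (b) does not apply: the rear setback is under 3 m.
Exception (c) does not apply: assembly uses power tools.
Exception (d) is satisfied on its face — assessed value is $56,000, below the $70,500 limit; the reference index is 426, below the 445 limit. Turning to paragraphs (j)–(p): (j) operates against (d): the reportable unit count is 107, meeting the 105 threshold. (k) is engaged (a current Class D Notice is held), but is overridden by (l): (l) is triggered — the registered capacity is 530 units, less than the 600 units limit. (m) applies (the lot is in a historic district), but is overridden by (n): (n) operates against (m): the compliance score is 54 points, meeting the 51 points threshold. (o) would limit (n) — aggregate throughput is 1,080 units, below the 1,130 units limit — but (p) sets (o) aside: (p) operates against (o): a home-based business operates on the lot. So (d) is unavailable.
Exception (e) does not apply: no current Category A Declaration is held.
None of the exceptions is available; § 41 applies in full.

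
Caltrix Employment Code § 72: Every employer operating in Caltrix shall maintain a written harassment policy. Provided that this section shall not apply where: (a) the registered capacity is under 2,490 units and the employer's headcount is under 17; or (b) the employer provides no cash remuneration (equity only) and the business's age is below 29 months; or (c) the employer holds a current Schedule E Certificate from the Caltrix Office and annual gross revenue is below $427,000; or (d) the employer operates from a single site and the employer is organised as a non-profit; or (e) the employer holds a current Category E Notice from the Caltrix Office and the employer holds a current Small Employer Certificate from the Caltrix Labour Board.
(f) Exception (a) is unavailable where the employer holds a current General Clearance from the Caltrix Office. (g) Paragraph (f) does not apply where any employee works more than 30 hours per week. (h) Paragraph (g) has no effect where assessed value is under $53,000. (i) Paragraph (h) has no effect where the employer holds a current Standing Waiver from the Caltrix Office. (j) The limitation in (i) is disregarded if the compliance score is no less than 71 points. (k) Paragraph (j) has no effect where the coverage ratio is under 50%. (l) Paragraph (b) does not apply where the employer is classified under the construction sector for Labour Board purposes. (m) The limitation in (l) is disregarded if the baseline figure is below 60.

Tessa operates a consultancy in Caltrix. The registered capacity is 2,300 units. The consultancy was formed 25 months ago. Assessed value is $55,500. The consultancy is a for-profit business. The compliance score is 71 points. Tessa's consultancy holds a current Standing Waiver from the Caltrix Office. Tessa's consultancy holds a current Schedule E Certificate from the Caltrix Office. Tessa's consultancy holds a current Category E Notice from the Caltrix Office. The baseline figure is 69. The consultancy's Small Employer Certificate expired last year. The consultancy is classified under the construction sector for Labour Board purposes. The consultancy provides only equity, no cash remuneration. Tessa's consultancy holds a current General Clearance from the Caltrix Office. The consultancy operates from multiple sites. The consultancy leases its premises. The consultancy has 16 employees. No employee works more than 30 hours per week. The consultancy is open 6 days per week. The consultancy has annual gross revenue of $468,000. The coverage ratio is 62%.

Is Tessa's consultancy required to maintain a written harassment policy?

Yes — Tessa's consultancy must maintain a written harassment policy.

Exception (a)'s conditions are all satisfied: the registered capacity is 2,300 units, under the 2,490 units limit; the employer's headcount is 16, under the 17 limit. But: (f) operates against (a): a current General Clearance is held. (g) is inapplicable (no employee exceeds 30 hours/week), so (f) stands. Exception (a) does not apply.
Exception (b)'s conditions are all satisfied: remuneration is equity-only; the business's age is 25 months, below the 29 months limit. But applying paragraphs (l)–(m): (l) applies — the consultancy is classified under the construction sector. (m), which would lift (l), is not engaged — the baseline figure is 69, not below 60. (b) is therefore removed.
Exception (c) requires that annual gross revenue is below $427,000; but annual gross revenue is $468,000, not below $427,000, so (c) is unavailable.
Exception (d) does not apply: the employer operates from multiple sites.
Exception (e) requires that the employer holds a current Small Employer Certificate from the Caltrix Labour Board; but the Small Employer Certificate has expired, so (e) is unavailable.
No exception applies. The general rule governs.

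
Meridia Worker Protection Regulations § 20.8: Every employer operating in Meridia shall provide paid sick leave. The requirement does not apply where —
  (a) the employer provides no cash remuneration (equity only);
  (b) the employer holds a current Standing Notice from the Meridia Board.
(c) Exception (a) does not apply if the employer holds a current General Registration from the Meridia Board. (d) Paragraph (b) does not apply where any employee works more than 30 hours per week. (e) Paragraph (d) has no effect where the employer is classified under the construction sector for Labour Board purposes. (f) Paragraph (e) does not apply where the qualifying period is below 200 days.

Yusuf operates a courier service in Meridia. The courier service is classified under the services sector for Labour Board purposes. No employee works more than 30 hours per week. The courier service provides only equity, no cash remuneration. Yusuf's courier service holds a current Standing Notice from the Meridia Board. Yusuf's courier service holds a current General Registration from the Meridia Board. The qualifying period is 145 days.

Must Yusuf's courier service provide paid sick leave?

Exception (a): remuneration is equity-only — every condition holds. Turning to paragraph (c): (c) operates against (a): a current General Registration is held. So (a) is unavailable.
Exception (b): a current Standing Notice is held — every condition holds. As to paragraphs (d)–(f): (d), which would limit (b), is inapplicable: no employee exceeds 30 hours/week. (b) remains available.

No — exception (b) applies; Yusuf's courier service is not required to provide paid sick leave.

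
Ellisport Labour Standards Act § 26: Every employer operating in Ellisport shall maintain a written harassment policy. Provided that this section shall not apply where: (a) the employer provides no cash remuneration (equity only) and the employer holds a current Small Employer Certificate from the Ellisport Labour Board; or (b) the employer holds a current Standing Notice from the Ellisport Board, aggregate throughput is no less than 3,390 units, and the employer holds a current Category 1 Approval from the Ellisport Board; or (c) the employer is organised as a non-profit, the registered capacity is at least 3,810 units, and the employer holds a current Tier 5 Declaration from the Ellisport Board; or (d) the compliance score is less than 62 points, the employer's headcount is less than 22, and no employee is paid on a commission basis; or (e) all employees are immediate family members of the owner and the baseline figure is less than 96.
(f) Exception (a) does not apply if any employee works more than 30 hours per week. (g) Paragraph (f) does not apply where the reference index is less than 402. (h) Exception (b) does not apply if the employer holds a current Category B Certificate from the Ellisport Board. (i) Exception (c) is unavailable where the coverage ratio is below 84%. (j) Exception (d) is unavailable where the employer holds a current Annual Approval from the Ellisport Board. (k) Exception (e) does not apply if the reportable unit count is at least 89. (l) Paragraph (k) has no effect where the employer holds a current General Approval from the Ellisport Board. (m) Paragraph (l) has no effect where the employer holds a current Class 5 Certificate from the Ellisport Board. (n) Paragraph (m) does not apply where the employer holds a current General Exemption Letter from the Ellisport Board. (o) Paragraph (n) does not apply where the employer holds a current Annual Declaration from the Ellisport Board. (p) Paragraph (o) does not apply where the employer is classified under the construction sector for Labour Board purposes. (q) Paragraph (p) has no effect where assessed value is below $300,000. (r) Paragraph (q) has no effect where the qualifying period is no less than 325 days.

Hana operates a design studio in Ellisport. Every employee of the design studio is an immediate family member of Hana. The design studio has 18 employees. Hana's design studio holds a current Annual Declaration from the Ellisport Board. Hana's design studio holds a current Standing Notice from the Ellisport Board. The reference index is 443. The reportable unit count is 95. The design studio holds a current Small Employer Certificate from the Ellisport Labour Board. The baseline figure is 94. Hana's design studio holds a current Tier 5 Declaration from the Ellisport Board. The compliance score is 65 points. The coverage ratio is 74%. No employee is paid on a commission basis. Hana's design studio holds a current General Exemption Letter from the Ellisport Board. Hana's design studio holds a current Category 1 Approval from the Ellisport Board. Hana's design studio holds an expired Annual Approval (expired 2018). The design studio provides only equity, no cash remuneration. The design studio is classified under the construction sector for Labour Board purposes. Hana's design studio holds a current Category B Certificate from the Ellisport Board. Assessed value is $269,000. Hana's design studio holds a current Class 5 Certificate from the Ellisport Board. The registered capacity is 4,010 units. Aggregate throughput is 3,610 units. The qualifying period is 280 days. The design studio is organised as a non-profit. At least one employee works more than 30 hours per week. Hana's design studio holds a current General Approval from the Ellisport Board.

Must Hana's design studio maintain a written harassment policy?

Yes — Hana's design studio must maintain a written harassment policy.

Exception (a): remuneration is equity-only; a current Small Employer Certificate is held — every condition holds. Turning to paragraphs (f)–(g): (f) operates against (a): at least one employee exceeds 30 hours/week. (g), which would lift (f), is inapplicable — the reference index is 443, not less than 402. (a) is therefore removed.
Exception (b): a current Standing Notice is held; aggregate throughput is 3,610 units, meeting the 3,390 units threshold; a current Category 1 Approval is held — every condition holds. Turning to paragraph (h): (h) operates against (b): a current Category B Certificate is held. Exception (b) does not apply.
Exception (c)'s conditions are all satisfied: the employer is a non-profit; the registered capacity is 4,010 units, meeting the 3,810 units threshold; a current Tier 5 Declaration is held. But: (i) is triggered — the coverage ratio is 74%, below the 84% limit. Exception (c) does not apply.
Exception (d) fails — the compliance score is 65 points, not less than 62 points.
Exception (e)'s conditions are all satisfied: every employee is an immediate family member; the baseline figure is 94, less than the 96 limit. But applying paragraphs (k)–(r): (k) applies — the reportable unit count is 95, meeting the 89 threshold. (l) would limit (k) — a current General Approval is held — but (m) sets (l) aside: (m) operates — a current Class 5 Certificate is held. (n) would limit (m) — a current General Exemption Letter is held — but (o) sets (n) aside: (o) is engaged — a current Annual Declaration is held. (p) would limit (o) — the design studio is classified under the construction sector — but (q) sets (p) aside: (q) operates against (p): assessed value is $269,000, below the $300,000 limit. (r), which would lift (q), does not operate here — the qualifying period is 280 days, short of 325 days. Exception (e) does not apply.
No exception displaces § 26.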